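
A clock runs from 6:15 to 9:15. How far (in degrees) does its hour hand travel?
The hour hand moves 0.5 degrees per minute.
Time elapsed: 9:15 - 6:15 = 180 minutes
Angular displacement: 180 x 0.5 = 90 degrees

Final answer: 90 degrees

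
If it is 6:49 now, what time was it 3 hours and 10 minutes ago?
Starting time: 6:49 = 409 total minutes past 12:00
Subtracting: 3 hours and 10 minutes = 190 minutes
409 - 190 = 219 minutes
= 3 hours and 39 minutes past 12:00 = 3:39

Final answer: 3:39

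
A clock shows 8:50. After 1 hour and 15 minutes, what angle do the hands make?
First find the time 1 hour and 15 minutes after 8:50.
Total minutes: 8 x 60 + 50 + 1 x 60 + 15 = 605.
605 mod 720 = 605 minutes = 10:05.
Now compute the angle at 10:05:
Hour hand: 10 x 30 + 5 x 0.5 = 302.5 degrees
Minute hand: 5 x 6 = 30 degrees
Difference: |302.5 - 30| = 272.5 degrees
Smaller angle: 360 - 272.5 = 87.5 degrees

Final answer: 87.5 degrees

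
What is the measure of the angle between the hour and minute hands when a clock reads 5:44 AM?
Hour hand position: 5 x 30 + 44 x 0.5 = 172 degrees
Minute hand position: 44 x 6 = 264 degrees
Difference: |172 - 264| = 92 degrees
The angle between the hands is 92 degrees

Final answer: 92 degrees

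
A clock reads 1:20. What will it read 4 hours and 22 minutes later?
Starting time: 1:20
Adding 22 minutes to 20 minutes: 20 + 22 = 42 minutes
Adding 4 hours: 1 + 4 = 5
Final time: 5:42

Final answer: 5:42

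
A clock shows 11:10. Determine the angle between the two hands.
Hour hand position: 11 x 30 + 10 x 0.5 = 335 degrees
Minute hand position: 10 x 6 = 60 degrees
Difference: |335 - 60| = 275 degrees
Since 275 > 180, the smaller angle is 360 - 275 = 85 degrees

Final answer: 85 degrees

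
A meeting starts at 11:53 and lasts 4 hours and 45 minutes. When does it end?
Starting time: 11:53
Adding 45 minutes to 53 minutes: 53 + 45 = 98 minutes = 1 hour and 38 minutes
Adding 4 hours: 11 + 4 + 1 (carry) = 16 - 12 = 4
Final time: 4:38

Final answer: 4:38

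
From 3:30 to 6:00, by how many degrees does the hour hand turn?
The hour hand moves 0.5 degrees per minute.
Time elapsed: 6:00 - 3:30 = 150 minutes
Angular displacement: 150 x 0.5 = 75 degrees

Final answer: 75 degrees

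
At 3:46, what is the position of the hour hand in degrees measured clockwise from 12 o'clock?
The hour hand moves 30 degrees per hour and 0.5 degrees per minute.
At 3:46: (3) x 30 + 46 x 0.5 = 90 + 23 = 113 degrees

Final answer: 113 degrees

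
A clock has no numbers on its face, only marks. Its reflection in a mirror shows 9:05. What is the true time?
Reflection across the vertical (12-6) axis maps a hand at angle A degrees to (360 - A) degrees, which sends a reading of T minutes past 12:00 to (720 - T) minutes past 12:00.
Mirror reads 9:05 = 545 minutes past 12:00.
Actual time: (720 - 545) mod 720 = 175 minutes = 2:55.

Final answer: 2:55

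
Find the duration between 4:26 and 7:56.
From 4:26 to 7:56:
(7 x 60 + 56) - (4 x 60 + 26) = 476 - 266 = 210 minutes
= 3 hours and 30 minutes

Final answer: 3 hours and 30 minutes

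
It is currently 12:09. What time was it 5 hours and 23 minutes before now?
Starting time: 12:09 = 9 total minutes past 12:00
Subtracting: 5 hours and 23 minutes = 323 minutes
9 - 323 = -314 (negative, add 12 hours = 720) = 406 minutes
= 6 hours and 46 minutes past 12:00 = 6:46

Final answer: 6:46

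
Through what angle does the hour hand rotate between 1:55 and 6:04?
The hour hand moves 0.5 degrees per minute.
Time elapsed: 6:04 - 1:55 = 249 minutes
Angular displacement: 249 x 0.5 = 124.5 degrees

Final answer: 124.5 degrees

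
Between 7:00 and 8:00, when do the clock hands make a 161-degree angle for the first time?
At t minutes past 7:00, the hour hand is at 30 x 7 + 0.5t degrees and the minute hand is at 6t degrees.
The smaller angle between them is 161 degrees when |30H - 5.5t| = 161 or |30H - 5.5t| = 199.
With H = 7, solve 30 x 7 - 5.5t = +/- target for each target:
  t = (30 x 7 - 161) / 5.5 = 8.91
  t = (30 x 7 + 161) / 5.5 = 67.45 (outside (0, 60))
  t = (30 x 7 - 199) / 5.5 = 2
  t = (30 x 7 + 199) / 5.5 = 74.36 (outside (0, 60))
Valid solutions in (0, 60): {2, 8.91} minutes.
The first occurrence is t = 2 minutes.
The hands form a 161-degree angle at 2 minutes past 7:00.

Final answer: 2 minutes past 7:00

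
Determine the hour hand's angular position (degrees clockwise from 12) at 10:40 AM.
The hour hand moves 30 degrees per hour and 0.5 degrees per minute.
At 10:40: (10) x 30 + 40 x 0.5 = 300 + 20 = 320 degrees

Final answer: 320 degrees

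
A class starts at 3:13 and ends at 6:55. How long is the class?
From 3:13 to 6:55:
(6 x 60 + 55) - (3 x 60 + 13) = 415 - 193 = 222 minutes
= 3 hours and 42 minutes

Final answer: 3 hours and 42 minutes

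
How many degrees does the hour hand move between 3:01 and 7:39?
The hour hand moves 0.5 degrees per minute.
Time elapsed: 7:39 - 3:01 = 278 minutes
Angular displacement: 278 x 0.5 = 139 degrees

Final answer: 139 degrees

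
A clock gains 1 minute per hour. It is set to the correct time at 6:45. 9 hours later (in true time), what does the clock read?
For every 60 true minutes, the faulty clock advances 60 + 1 = 61 minutes.
True elapsed: 9 hours = 540 minutes.
Faulty clock advances: 540 x 61/60 = 549 minutes (drift: 9 minutes ahead).
Shown time: 6:45 + 549 minutes = 3:54.

Final answer: 3:54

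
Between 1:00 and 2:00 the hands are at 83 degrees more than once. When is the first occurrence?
At t minutes past 1:00, the hour hand is at 30 x 1 + 0.5t degrees and the minute hand is at 6t degrees.
The smaller angle between them is 83 degrees when |30H - 5.5t| = 83 or |30H - 5.5t| = 277.
With H = 1, solve 30 x 1 - 5.5t = +/- target for each target:
  t = (30 x 1 - 83) / 5.5 = -9.64 (outside (0, 60))
  t = (30 x 1 + 83) / 5.5 = 20.55
  t = (30 x 1 - 277) / 5.5 = -44.91 (outside (0, 60))
  t = (30 x 1 + 277) / 5.5 = 55.82
Valid solutions in (0, 60): {20.55, 55.82} minutes.
The first occurrence is t = 20.55 minutes.
The hands form a 83-degree angle at 20.55 minutes past 1:00.

Final answer: 20.55 minutes past 1:00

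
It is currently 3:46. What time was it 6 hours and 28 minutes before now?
Starting time: 3:46 = 226 total minutes past 12:00
Subtracting: 6 hours and 28 minutes = 388 minutes
226 - 388 = -162 (negative, add 12 hours = 720) = 558 minutes
= 9 hours and 18 minutes past 12:00 = 9:18

Final answer: 9:18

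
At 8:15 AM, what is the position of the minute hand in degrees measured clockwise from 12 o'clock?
The minute hand moves 6 degrees per minute.
At 8:15: 15 x 6 = 90 degrees

Final answer: 90 degrees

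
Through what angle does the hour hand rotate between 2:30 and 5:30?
The hour hand moves 0.5 degrees per minute.
Time elapsed: 5:30 - 2:30 = 180 minutes
Angular displacement: 180 x 0.5 = 90 degrees

Final answer: 90 degrees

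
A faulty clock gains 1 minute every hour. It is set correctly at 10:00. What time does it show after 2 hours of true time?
For every 60 true minutes, the faulty clock advances 60 + 1 = 61 minutes.
True elapsed: 2 hours = 120 minutes.
Faulty clock advances: 120 x 61/60 = 122 minutes (drift: 2 minutes ahead).
Shown time: 10:00 + 122 minutes = 12:02.

Final answer: 12:02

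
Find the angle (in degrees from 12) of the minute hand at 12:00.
The minute hand moves 6 degrees per minute.
At 12:00: 0 x 6 = 0 degrees

Final answer: 0 degrees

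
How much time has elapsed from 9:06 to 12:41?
From 9:06 to 12:41:
(12 x 60 + 41) - (9 x 60 + 6) = 761 - 546 = 215 minutes
= 3 hours and 35 minutes

Final answer: 3 hours and 35 minutes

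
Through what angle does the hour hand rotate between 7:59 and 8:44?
The hour hand moves 0.5 degrees per minute.
Time elapsed: 8:44 - 7:59 = 45 minutes
Angular displacement: 45 x 0.5 = 22.5 degrees

Final answer: 22.5 degrees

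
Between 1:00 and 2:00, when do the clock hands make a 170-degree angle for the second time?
At t minutes past 1:00, the hour hand is at 30 x 1 + 0.5t degrees and the minute hand is at 6t degrees.
The smaller angle between them is 170 degrees when |30H - 5.5t| = 170 or |30H - 5.5t| = 190.
With H = 1, solve 30 x 1 - 5.5t = +/- target for each target:
  t = (30 x 1 - 170) / 5.5 = -25.45 (outside (0, 60))
  t = (30 x 1 + 170) / 5.5 = 36.36
  t = (30 x 1 - 190) / 5.5 = -29.09 (outside (0, 60))
  t = (30 x 1 + 190) / 5.5 = 40
Valid solutions in (0, 60): {36.36, 40} minutes.
The second occurrence is t = 40 minutes.
The hands form a 170-degree angle at 40 minutes past 1:00.

Final answer: 40 minutes past 1:00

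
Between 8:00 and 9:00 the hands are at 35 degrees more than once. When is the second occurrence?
At t minutes past 8:00, the hour hand is at 30 x 8 + 0.5t degrees and the minute hand is at 6t degrees.
The smaller angle between them is 35 degrees when |30H - 5.5t| = 35 or |30H - 5.5t| = 325.
With H = 8, solve 30 x 8 - 5.5t = +/- target for each target:
  t = (30 x 8 - 35) / 5.5 = 37.27
  t = (30 x 8 + 35) / 5.5 = 50
  t = (30 x 8 - 325) / 5.5 = -15.45 (outside (0, 60))
  t = (30 x 8 + 325) / 5.5 = 102.73 (outside (0, 60))
Valid solutions in (0, 60): {37.27, 50} minutes.
The second occurrence is t = 50 minutes.
The hands form a 35-degree angle at 50 minutes past 8:00.

Final answer: 50 minutes past 8:00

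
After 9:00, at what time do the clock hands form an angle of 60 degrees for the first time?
At t minutes past 9:00, the hour hand is at 30 x 9 + 0.5t degrees and the minute hand is at 6t degrees.
The smaller angle between them is 60 degrees when |30H - 5.5t| = 60 or |30H - 5.5t| = 300.
With H = 9, solve 30 x 9 - 5.5t = +/- target for each target:
  t = (30 x 9 - 60) / 5.5 = 38.18
  t = (30 x 9 + 60) / 5.5 = 60 (outside (0, 60))
  t = (30 x 9 - 300) / 5.5 = -5.45 (outside (0, 60))
  t = (30 x 9 + 300) / 5.5 = 103.64 (outside (0, 60))
Valid solutions in (0, 60): {38.18} minutes.
The first occurrence is t = 38.18 minutes.
The hands form a 60-degree angle at 38.18 minutes past 9:00.

Final answer: 38.18 minutes past 9:00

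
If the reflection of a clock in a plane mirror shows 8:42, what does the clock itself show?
Reflection across the vertical (12-6) axis maps a hand at angle A degrees to (360 - A) degrees, which sends a reading of T minutes past 12:00 to (720 - T) minutes past 12:00.
Mirror reads 8:42 = 522 minutes past 12:00.
Actual time: (720 - 522) mod 720 = 198 minutes = 3:18.

Final answer: 3:18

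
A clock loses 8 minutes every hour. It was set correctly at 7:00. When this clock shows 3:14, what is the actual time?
For every 60 true minutes, the faulty clock advances 52 minutes, so 1 faulty-clock minute corresponds to 60/52 true minutes.
From 7:00 to 3:14 on the faulty dial is 494 minutes.
True elapsed: 494 x 60/52 = 570 minutes = 9 hours and 30 minutes.
True time: 7:00 + 9 hours and 30 minutes = 4:30.

Final answer: 4:30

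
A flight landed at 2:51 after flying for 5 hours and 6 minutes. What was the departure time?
Starting time: 2:51 = 171 total minutes past 12:00
Subtracting: 5 hours and 6 minutes = 306 minutes
171 - 306 = -135 (negative, add 12 hours = 720) = 585 minutes
= 9 hours and 45 minutes past 12:00 = 9:45

Final answer: 9:45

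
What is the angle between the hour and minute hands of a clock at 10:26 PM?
Hour hand position: 10 x 30 + 26 x 0.5 = 313 degrees
Minute hand position: 26 x 6 = 156 degrees
Difference: |313 - 156| = 157 degrees
The angle between the hands is 157 degrees

Final answer: 157 degrees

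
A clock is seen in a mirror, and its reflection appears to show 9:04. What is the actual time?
Reflection across the vertical (12-6) axis maps a hand at angle A degrees to (360 - A) degrees, which sends a reading of T minutes past 12:00 to (720 - T) minutes past 12:00.
Mirror reads 9:04 = 544 minutes past 12:00.
Actual time: (720 - 544) mod 720 = 176 minutes = 2:56.

Final answer: 2:56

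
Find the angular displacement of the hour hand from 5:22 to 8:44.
The hour hand moves 0.5 degrees per minute.
Time elapsed: 8:44 - 5:22 = 202 minutes
Angular displacement: 202 x 0.5 = 101 degrees

Final answer: 101 degrees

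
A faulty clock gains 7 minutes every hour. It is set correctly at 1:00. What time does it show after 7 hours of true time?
For every 60 true minutes, the faulty clock advances 60 + 7 = 67 minutes.
True elapsed: 7 hours = 420 minutes.
Faulty clock advances: 420 x 67/60 = 469 minutes (drift: 49 minutes ahead).
Shown time: 1:00 + 469 minutes = 8:49.

Final answer: 8:49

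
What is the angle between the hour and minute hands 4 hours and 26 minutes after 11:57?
First find the time 4 hours and 26 minutes after 11:57.
Total minutes: 11 x 60 + 57 + 4 x 60 + 26 = 983.
983 mod 720 = 263 minutes = 4:23.
Now compute the angle at 4:23:
Hour hand: 4 x 30 + 23 x 0.5 = 131.5 degrees
Minute hand: 23 x 6 = 138 degrees
Difference: |131.5 - 138| = 6.5 degrees
The angle is 6.5 degrees

Final answer: 6.5 degrees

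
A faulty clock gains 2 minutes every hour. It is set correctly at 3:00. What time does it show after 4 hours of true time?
For every 60 true minutes, the faulty clock advances 60 + 2 = 62 minutes.
True elapsed: 4 hours = 240 minutes.
Faulty clock advances: 240 x 62/60 = 248 minutes (drift: 8 minutes ahead).
Shown time: 3:00 + 248 minutes = 7:08.

Final answer: 7:08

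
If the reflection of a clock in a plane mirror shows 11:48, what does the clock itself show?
Reflection across the vertical (12-6) axis maps a hand at angle A degrees to (360 - A) degrees, which sends a reading of T minutes past 12:00 to (720 - T) minutes past 12:00.
Mirror reads 11:48 = 708 minutes past 12:00.
Actual time: (720 - 708) mod 720 = 12 minutes = 12:12.

Final answer: 12:12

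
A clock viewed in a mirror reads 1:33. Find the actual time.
Reflection across the vertical (12-6) axis maps a hand at angle A degrees to (360 - A) degrees, which sends a reading of T minutes past 12:00 to (720 - T) minutes past 12:00.
Mirror reads 1:33 = 93 minutes past 12:00.
Actual time: (720 - 93) mod 720 = 627 minutes = 10:27.

Final answer: 10:27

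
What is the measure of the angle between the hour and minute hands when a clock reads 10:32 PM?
Hour hand position: 10 x 30 + 32 x 0.5 = 316 degrees
Minute hand position: 32 x 6 = 192 degrees
Difference: |316 - 192| = 124 degrees
The angle between the hands is 124 degrees

Final answer: 124 degrees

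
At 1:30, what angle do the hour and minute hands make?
Hour hand position: 1 x 30 + 30 x 0.5 = 45 degrees
Minute hand position: 30 x 6 = 180 degrees
Difference: |45 - 180| = 135 degrees
The angle between the hands is 135 degrees

Final answer: 135 degrees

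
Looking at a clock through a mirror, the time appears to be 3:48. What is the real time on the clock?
Reflection across the vertical (12-6) axis maps a hand at angle A degrees to (360 - A) degrees, which sends a reading of T minutes past 12:00 to (720 - T) minutes past 12:00.
Mirror reads 3:48 = 228 minutes past 12:00.
Actual time: (720 - 228) mod 720 = 492 minutes = 8:12.

Final answer: 8:12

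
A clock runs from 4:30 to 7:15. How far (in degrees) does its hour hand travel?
The hour hand moves 0.5 degrees per minute.
Time elapsed: 7:15 - 4:30 = 165 minutes
Angular displacement: 165 x 0.5 = 82.5 degrees

Final answer: 82.5 degrees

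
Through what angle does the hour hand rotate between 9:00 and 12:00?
The hour hand moves 0.5 degrees per minute.
Time elapsed: 12:00 - 9:00 = 180 minutes
Angular displacement: 180 x 0.5 = 90 degrees

Final answer: 90 degrees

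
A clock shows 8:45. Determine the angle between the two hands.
Hour hand position: 8 x 30 + 45 x 0.5 = 262.5 degrees
Minute hand position: 45 x 6 = 270 degrees
Difference: |262.5 - 270| = 7.5 degrees
The angle between the hands is 7.5 degrees

Final answer: 7.5 degrees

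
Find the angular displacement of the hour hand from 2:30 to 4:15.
The hour hand moves 0.5 degrees per minute.
Time elapsed: 4:15 - 2:30 = 105 minutes
Angular displacement: 105 x 0.5 = 52.5 degrees

Final answer: 52.5 degrees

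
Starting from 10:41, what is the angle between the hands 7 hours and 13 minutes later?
First find the time 7 hours and 13 minutes after 10:41.
Total minutes: 10 x 60 + 41 + 7 x 60 + 13 = 1074.
1074 mod 720 = 354 minutes = 5:54.
Now compute the angle at 5:54:
Hour hand: 5 x 30 + 54 x 0.5 = 177 degrees
Minute hand: 54 x 6 = 324 degrees
Difference: |177 - 324| = 147 degrees
The angle is 147 degrees

Final answer: 147 degrees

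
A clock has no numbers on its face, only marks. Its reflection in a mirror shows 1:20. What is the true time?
Reflection across the vertical (12-6) axis maps a hand at angle A degrees to (360 - A) degrees, which sends a reading of T minutes past 12:00 to (720 - T) minutes past 12:00.
Mirror reads 1:20 = 80 minutes past 12:00.
Actual time: (720 - 80) mod 720 = 640 minutes = 10:40.

Final answer: 10:40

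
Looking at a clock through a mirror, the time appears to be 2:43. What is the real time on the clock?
Reflection across the vertical (12-6) axis maps a hand at angle A degrees to (360 - A) degrees, which sends a reading of T minutes past 12:00 to (720 - T) minutes past 12:00.
Mirror reads 2:43 = 163 minutes past 12:00.
Actual time: (720 - 163) mod 720 = 557 minutes = 9:17.

Final answer: 9:17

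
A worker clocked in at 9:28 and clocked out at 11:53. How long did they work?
From 9:28 to 11:53:
(11 x 60 + 53) - (9 x 60 + 28) = 713 - 568 = 145 minutes
= 2 hours and 25 minutes

Final answer: 2 hours and 25 minutes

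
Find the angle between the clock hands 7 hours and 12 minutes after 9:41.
First find the time 7 hours and 12 minutes after 9:41.
Total minutes: 9 x 60 + 41 + 7 x 60 + 12 = 1013.
1013 mod 720 = 293 minutes = 4:53.
Now compute the angle at 4:53:
Hour hand: 4 x 30 + 53 x 0.5 = 146.5 degrees
Minute hand: 53 x 6 = 318 degrees
Difference: |146.5 - 318| = 171.5 degrees
The angle is 171.5 degrees

Final answer: 171.5 degrees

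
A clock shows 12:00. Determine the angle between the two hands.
Hour hand position: 0 x 30 + 0 x 0.5 = 0 degrees
Minute hand position: 0 x 6 = 0 degrees
Difference: |0 - 0| = 0 degrees
The angle between the hands is 0 degrees

Final answer: 0 degrees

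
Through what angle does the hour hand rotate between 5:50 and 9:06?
The hour hand moves 0.5 degrees per minute.
Time elapsed: 9:06 - 5:50 = 196 minutes
Angular displacement: 196 x 0.5 = 98 degrees

Final answer: 98 degrees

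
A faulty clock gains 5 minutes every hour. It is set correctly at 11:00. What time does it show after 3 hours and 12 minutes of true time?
For every 60 true minutes, the faulty clock advances 60 + 5 = 65 minutes.
True elapsed: 3 hours and 12 minutes = 192 minutes.
Faulty clock advances: 192 x 65/60 = 208 minutes (drift: 16 minutes ahead).
Shown time: 11:00 + 208 minutes = 2:28.

Final answer: 2:28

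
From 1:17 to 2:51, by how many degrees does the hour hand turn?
The hour hand moves 0.5 degrees per minute.
Time elapsed: 2:51 - 1:17 = 94 minutes
Angular displacement: 94 x 0.5 = 47 degrees

Final answer: 47 degrees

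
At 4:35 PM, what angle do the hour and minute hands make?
Hour hand position: 4 x 30 + 35 x 0.5 = 137.5 degrees
Minute hand position: 35 x 6 = 210 degrees
Difference: |137.5 - 210| = 72.5 degrees
The angle between the hands is 72.5 degrees

Final answer: 72.5 degrees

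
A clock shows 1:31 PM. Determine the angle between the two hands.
Hour hand position: 1 x 30 + 31 x 0.5 = 45.5 degrees
Minute hand position: 31 x 6 = 186 degrees
Difference: |45.5 - 186| = 140.5 degrees
The angle between the hands is 140.5 degrees

Final answer: 140.5 degrees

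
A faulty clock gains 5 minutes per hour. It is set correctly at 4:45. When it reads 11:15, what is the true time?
For every 60 true minutes, the faulty clock advances 65 minutes, so 1 faulty-clock minute corresponds to 60/65 true minutes.
From 4:45 to 11:15 on the faulty dial is 390 minutes.
True elapsed: 390 x 60/65 = 360 minutes = 6 hours.
True time: 4:45 + 6 hours = 10:45.

Final answer: 10:45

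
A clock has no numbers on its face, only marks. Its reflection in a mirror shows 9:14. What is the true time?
Reflection across the vertical (12-6) axis maps a hand at angle A degrees to (360 - A) degrees, which sends a reading of T minutes past 12:00 to (720 - T) minutes past 12:00.
Mirror reads 9:14 = 554 minutes past 12:00.
Actual time: (720 - 554) mod 720 = 166 minutes = 2:46.

Final answer: 2:46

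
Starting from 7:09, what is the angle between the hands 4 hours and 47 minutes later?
First find the time 4 hours and 47 minutes after 7:09.
Total minutes: 7 x 60 + 9 + 4 x 60 + 47 = 716.
716 mod 720 = 716 minutes = 11:56.
Now compute the angle at 11:56:
Hour hand: 11 x 30 + 56 x 0.5 = 358 degrees
Minute hand: 56 x 6 = 336 degrees
Difference: |358 - 336| = 22 degrees
The angle is 22 degrees

Final answer: 22 degrees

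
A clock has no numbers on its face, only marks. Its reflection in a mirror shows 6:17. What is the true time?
Reflection across the vertical (12-6) axis maps a hand at angle A degrees to (360 - A) degrees, which sends a reading of T minutes past 12:00 to (720 - T) minutes past 12:00.
Mirror reads 6:17 = 377 minutes past 12:00.
Actual time: (720 - 377) mod 720 = 343 minutes = 5:43.

Final answer: 5:43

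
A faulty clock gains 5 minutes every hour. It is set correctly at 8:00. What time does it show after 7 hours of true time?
For every 60 true minutes, the faulty clock advances 60 + 5 = 65 minutes.
True elapsed: 7 hours = 420 minutes.
Faulty clock advances: 420 x 65/60 = 455 minutes (drift: 35 minutes ahead).
Shown time: 8:00 + 455 minutes = 3:35.

Final answer: 3:35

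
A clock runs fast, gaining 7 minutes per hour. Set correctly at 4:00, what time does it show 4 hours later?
For every 60 true minutes, the faulty clock advances 60 + 7 = 67 minutes.
True elapsed: 4 hours = 240 minutes.
Faulty clock advances: 240 x 67/60 = 268 minutes (drift: 28 minutes ahead).
Shown time: 4:00 + 268 minutes = 8:28.

Final answer: 8:28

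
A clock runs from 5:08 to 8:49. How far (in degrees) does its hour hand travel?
The hour hand moves 0.5 degrees per minute.
Time elapsed: 8:49 - 5:08 = 221 minutes
Angular displacement: 221 x 0.5 = 110.5 degrees

Final answer: 110.5 degrees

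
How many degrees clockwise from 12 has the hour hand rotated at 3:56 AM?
The hour hand moves 30 degrees per hour and 0.5 degrees per minute.
At 3:56: (3) x 30 + 56 x 0.5 = 90 + 28 = 118 degrees

Final answer: 118 degrees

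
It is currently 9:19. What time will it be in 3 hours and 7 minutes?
Starting time: 9:19
Adding 7 minutes to 19 minutes: 19 + 7 = 26 minutes
Adding 3 hours: 9 + 3 = 12
Final time: 12:26

Final answer: 12:26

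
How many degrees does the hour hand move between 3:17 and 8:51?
The hour hand moves 0.5 degrees per minute.
Time elapsed: 8:51 - 3:17 = 334 minutes
Angular displacement: 334 x 0.5 = 167 degrees

Final answer: 167 degrees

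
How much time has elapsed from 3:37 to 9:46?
From 3:37 to 9:46:
(9 x 60 + 46) - (3 x 60 + 37) = 586 - 217 = 369 minutes
= 6 hours and 9 minutes

Final answer: 6 hours and 9 minutes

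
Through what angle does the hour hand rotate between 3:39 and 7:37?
The hour hand moves 0.5 degrees per minute.
Time elapsed: 7:37 - 3:39 = 238 minutes
Angular displacement: 238 x 0.5 = 119 degrees

Final answer: 119 degrees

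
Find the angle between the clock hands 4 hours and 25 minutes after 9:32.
First find the time 4 hours and 25 minutes after 9:32.
Total minutes: 9 x 60 + 32 + 4 x 60 + 25 = 837.
837 mod 720 = 117 minutes = 1:57.
Now compute the angle at 1:57:
Hour hand: 1 x 30 + 57 x 0.5 = 58.5 degrees
Minute hand: 57 x 6 = 342 degrees
Difference: |58.5 - 342| = 283.5 degrees
Smaller angle: 360 - 283.5 = 76.5 degrees

Final answer: 76.5 degrees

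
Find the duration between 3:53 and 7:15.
From 3:53 to 7:15:
(7 x 60 + 15) - (3 x 60 + 53) = 435 - 233 = 202 minutes
= 3 hours and 22 minutes

Final answer: 3 hours and 22 minutes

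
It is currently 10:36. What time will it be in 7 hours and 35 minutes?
Starting time: 10:36
Adding 35 minutes to 36 minutes: 36 + 35 = 71 minutes = 1 hour and 11 minutes
Adding 7 hours: 10 + 7 + 1 (carry) = 18 - 12 = 6
Final time: 6:11

Final answer: 6:11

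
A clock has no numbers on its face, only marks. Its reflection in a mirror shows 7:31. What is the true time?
Reflection across the vertical (12-6) axis maps a hand at angle A degrees to (360 - A) degrees, which sends a reading of T minutes past 12:00 to (720 - T) minutes past 12:00.
Mirror reads 7:31 = 451 minutes past 12:00.
Actual time: (720 - 451) mod 720 = 269 minutes = 4:29.

Final answer: 4:29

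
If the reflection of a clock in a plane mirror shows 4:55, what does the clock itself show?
Reflection across the vertical (12-6) axis maps a hand at angle A degrees to (360 - A) degrees, which sends a reading of T minutes past 12:00 to (720 - T) minutes past 12:00.
Mirror reads 4:55 = 295 minutes past 12:00.
Actual time: (720 - 295) mod 720 = 425 minutes = 7:05.

Final answer: 7:05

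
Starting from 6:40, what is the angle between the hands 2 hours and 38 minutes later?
First find the time 2 hours and 38 minutes after 6:40.
Total minutes: 6 x 60 + 40 + 2 x 60 + 38 = 558.
558 mod 720 = 558 minutes = 9:18.
Now compute the angle at 9:18:
Hour hand: 9 x 30 + 18 x 0.5 = 279 degrees
Minute hand: 18 x 6 = 108 degrees
Difference: |279 - 108| = 171 degrees
The angle is 171 degrees

Final answer: 171 degrees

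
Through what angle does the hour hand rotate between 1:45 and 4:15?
The hour hand moves 0.5 degrees per minute.
Time elapsed: 4:15 - 1:45 = 150 minutes
Angular displacement: 150 x 0.5 = 75 degrees

Final answer: 75 degrees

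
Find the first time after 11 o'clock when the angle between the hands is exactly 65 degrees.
At t minutes past 11:00, the hour hand is at 30 x 11 + 0.5t degrees and the minute hand is at 6t degrees.
The smaller angle between them is 65 degrees when |30H - 5.5t| = 65 or |30H - 5.5t| = 295.
With H = 11, solve 30 x 11 - 5.5t = +/- target for each target:
  t = (30 x 11 - 65) / 5.5 = 48.18
  t = (30 x 11 + 65) / 5.5 = 71.82 (outside (0, 60))
  t = (30 x 11 - 295) / 5.5 = 6.36
  t = (30 x 11 + 295) / 5.5 = 113.64 (outside (0, 60))
Valid solutions in (0, 60): {6.36, 48.18} minutes.
The first occurrence is t = 6.36 minutes.
The hands form a 65-degree angle at 6.36 minutes past 11:00.

Final answer: 6.36 minutes past 11:00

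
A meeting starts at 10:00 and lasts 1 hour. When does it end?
Starting time: 10:00
Adding 0 minutes to 0 minutes: 0 + 0 = 0 minutes
Adding 1 hour: 10 + 1 = 11
Final time: 11:00

Final answer: 11:00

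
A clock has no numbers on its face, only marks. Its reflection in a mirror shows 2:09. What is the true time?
Reflection across the vertical (12-6) axis maps a hand at angle A degrees to (360 - A) degrees, which sends a reading of T minutes past 12:00 to (720 - T) minutes past 12:00.
Mirror reads 2:09 = 129 minutes past 12:00.
Actual time: (720 - 129) mod 720 = 591 minutes = 9:51.

Final answer: 9:51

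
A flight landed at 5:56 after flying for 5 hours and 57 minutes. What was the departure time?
Starting time: 5:56 = 356 total minutes past 12:00
Subtracting: 5 hours and 57 minutes = 357 minutes
356 - 357 = -1 (negative, add 12 hours = 720) = 719 minutes
= 11 hours and 59 minutes past 12:00 = 11:59

Final answer: 11:59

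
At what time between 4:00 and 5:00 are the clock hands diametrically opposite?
For hands to be 180 degrees apart: |30H - 5.5t| = 180
With H = 4: t = (30 x 4 + 180)/5.5 = 54.55 or t = (30 x 4 - 180)/5.5 = -10.91
First valid solution (0 < t < 60): t = 54.55 minutes
The hands are opposite at 54.55 minutes past 4:00.

Final answer: 54.55 minutes past 4:00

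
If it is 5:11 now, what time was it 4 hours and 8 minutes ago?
Starting time: 5:11 = 311 total minutes past 12:00
Subtracting: 4 hours and 8 minutes = 248 minutes
311 - 248 = 63 minutes
= 1 hour and 3 minutes past 12:00 = 1:03

Final answer: 1:03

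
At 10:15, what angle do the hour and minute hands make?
Hour hand position: 10 x 30 + 15 x 0.5 = 307.5 degrees
Minute hand position: 15 x 6 = 90 degrees
Difference: |307.5 - 90| = 217.5 degrees
Since 217.5 > 180, the smaller angle is 360 - 217.5 = 142.5 degrees

Final answer: 142.5 degrees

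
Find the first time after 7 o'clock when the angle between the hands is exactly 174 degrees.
At t minutes past 7:00, the hour hand is at 30 x 7 + 0.5t degrees and the minute hand is at 6t degrees.
The smaller angle between them is 174 degrees when |30H - 5.5t| = 174 or |30H - 5.5t| = 186.
With H = 7, solve 30 x 7 - 5.5t = +/- target for each target:
  t = (30 x 7 - 174) / 5.5 = 6.55
  t = (30 x 7 + 174) / 5.5 = 69.82 (outside (0, 60))
  t = (30 x 7 - 186) / 5.5 = 4.36
  t = (30 x 7 + 186) / 5.5 = 72 (outside (0, 60))
Valid solutions in (0, 60): {4.36, 6.55} minutes.
The first occurrence is t = 4.36 minutes.
The hands form a 174-degree angle at 4.36 minutes past 7:00.

Final answer: 4.36 minutes past 7:00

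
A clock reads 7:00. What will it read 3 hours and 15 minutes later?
Starting time: 7:00
Adding 15 minutes to 0 minutes: 0 + 15 = 15 minutes
Adding 3 hours: 7 + 3 = 10
Final time: 10:15

Final answer: 10:15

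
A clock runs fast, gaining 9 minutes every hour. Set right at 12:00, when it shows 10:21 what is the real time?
For every 60 true minutes, the faulty clock advances 69 minutes, so 1 faulty-clock minute corresponds to 60/69 true minutes.
From 12:00 to 10:21 on the faulty dial is 621 minutes.
True elapsed: 621 x 60/69 = 540 minutes = 9 hours.
True time: 12:00 + 9 hours = 9:00.

Final answer: 9:00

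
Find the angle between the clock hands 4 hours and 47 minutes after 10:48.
First find the time 4 hours and 47 minutes after 10:48.
Total minutes: 10 x 60 + 48 + 4 x 60 + 47 = 935.
935 mod 720 = 215 minutes = 3:35.
Now compute the angle at 3:35:
Hour hand: 3 x 30 + 35 x 0.5 = 107.5 degrees
Minute hand: 35 x 6 = 210 degrees
Difference: |107.5 - 210| = 102.5 degrees
The angle is 102.5 degrees

Final answer: 102.5 degrees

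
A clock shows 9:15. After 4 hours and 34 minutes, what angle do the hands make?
First find the time 4 hours and 34 minutes after 9:15.
Total minutes: 9 x 60 + 15 + 4 x 60 + 34 = 829.
829 mod 720 = 109 minutes = 1:49.
Now compute the angle at 1:49:
Hour hand: 1 x 30 + 49 x 0.5 = 54.5 degrees
Minute hand: 49 x 6 = 294 degrees
Difference: |54.5 - 294| = 239.5 degrees
Smaller angle: 360 - 239.5 = 120.5 degrees

Final answer: 120.5 degrees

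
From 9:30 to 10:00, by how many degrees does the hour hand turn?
The hour hand moves 0.5 degrees per minute.
Time elapsed: 10:00 - 9:30 = 30 minutes
Angular displacement: 30 x 0.5 = 15 degrees

Final answer: 15 degrees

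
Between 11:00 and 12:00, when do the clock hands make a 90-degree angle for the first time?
At t minutes past 11:00, the hour hand is at 30 x 11 + 0.5t degrees and the minute hand is at 6t degrees.
The smaller angle between them is 90 degrees when |30H - 5.5t| = 90 or |30H - 5.5t| = 270.
With H = 11, solve 30 x 11 - 5.5t = +/- target for each target:
  t = (30 x 11 - 90) / 5.5 = 43.64
  t = (30 x 11 + 90) / 5.5 = 76.36 (outside (0, 60))
  t = (30 x 11 - 270) / 5.5 = 10.91
  t = (30 x 11 + 270) / 5.5 = 109.09 (outside (0, 60))
Valid solutions in (0, 60): {10.91, 43.64} minutes.
The first occurrence is t = 10.91 minutes.
The hands form a 90-degree angle at 10.91 minutes past 11:00.

Final answer: 10.91 minutes past 11:00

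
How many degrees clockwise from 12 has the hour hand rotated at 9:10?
The hour hand moves 30 degrees per hour and 0.5 degrees per minute.
At 9:10: (9) x 30 + 10 x 0.5 = 270 + 5 = 275 degrees

Final answer: 275 degrees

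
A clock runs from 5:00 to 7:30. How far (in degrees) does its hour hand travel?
The hour hand moves 0.5 degrees per minute.
Time elapsed: 7:30 - 5:00 = 150 minutes
Angular displacement: 150 x 0.5 = 75 degrees

Final answer: 75 degrees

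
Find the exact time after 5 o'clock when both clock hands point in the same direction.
The minute hand gains 5.5 degrees per minute on the hour hand.
At 5:00, the hour hand is at 150 degrees and the minute hand is at 0 degrees.
The gap is 150 degrees. Time to close: 150/5.5 = 60 x 5/11 = 27.27 minutes.
The hands overlap at 27.27 minutes past 5:00.

Final answer: 27.27 minutes past 5:00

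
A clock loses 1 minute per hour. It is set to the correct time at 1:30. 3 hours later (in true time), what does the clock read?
For every 60 true minutes, the faulty clock advances 60 - 1 = 59 minutes.
True elapsed: 3 hours = 180 minutes.
Faulty clock advances: 180 x 59/60 = 177 minutes (drift: 3 minutes behind).
Shown time: 1:30 + 177 minutes = 4:27.

Final answer: 4:27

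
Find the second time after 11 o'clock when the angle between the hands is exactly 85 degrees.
At t minutes past 11:00, the hour hand is at 30 x 11 + 0.5t degrees and the minute hand is at 6t degrees.
The smaller angle between them is 85 degrees when |30H - 5.5t| = 85 or |30H - 5.5t| = 275.
With H = 11, solve 30 x 11 - 5.5t = +/- target for each target:
  t = (30 x 11 - 85) / 5.5 = 44.55
  t = (30 x 11 + 85) / 5.5 = 75.45 (outside (0, 60))
  t = (30 x 11 - 275) / 5.5 = 10
  t = (30 x 11 + 275) / 5.5 = 110 (outside (0, 60))
Valid solutions in (0, 60): {10, 44.55} minutes.
The second occurrence is t = 44.55 minutes.
The hands form a 85-degree angle at 44.55 minutes past 11:00.

Final answer: 44.55 minutes past 11:00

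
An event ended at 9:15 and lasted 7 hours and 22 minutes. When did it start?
Starting time: 9:15 = 555 total minutes past 12:00
Subtracting: 7 hours and 22 minutes = 442 minutes
555 - 442 = 113 minutes
= 1 hour and 53 minutes past 12:00 = 1:53

Final answer: 1:53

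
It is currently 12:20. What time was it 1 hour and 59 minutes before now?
Starting time: 12:20 = 20 total minutes past 12:00
Subtracting: 1 hour and 59 minutes = 119 minutes
20 - 119 = -99 (negative, add 12 hours = 720) = 621 minutes
= 10 hours and 21 minutes past 12:00 = 10:21

Final answer: 10:21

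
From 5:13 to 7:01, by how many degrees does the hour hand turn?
The hour hand moves 0.5 degrees per minute.
Time elapsed: 7:01 - 5:13 = 108 minutes
Angular displacement: 108 x 0.5 = 54 degrees

Final answer: 54 degrees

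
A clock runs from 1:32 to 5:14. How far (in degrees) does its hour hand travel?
The hour hand moves 0.5 degrees per minute.
Time elapsed: 5:14 - 1:32 = 222 minutes
Angular displacement: 222 x 0.5 = 111 degrees

Final answer: 111 degrees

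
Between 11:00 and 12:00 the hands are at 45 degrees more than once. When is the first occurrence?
At t minutes past 11:00, the hour hand is at 30 x 11 + 0.5t degrees and the minute hand is at 6t degrees.
The smaller angle between them is 45 degrees when |30H - 5.5t| = 45 or |30H - 5.5t| = 315.
With H = 11, solve 30 x 11 - 5.5t = +/- target for each target:
  t = (30 x 11 - 45) / 5.5 = 51.82
  t = (30 x 11 + 45) / 5.5 = 68.18 (outside (0, 60))
  t = (30 x 11 - 315) / 5.5 = 2.73
  t = (30 x 11 + 315) / 5.5 = 117.27 (outside (0, 60))
Valid solutions in (0, 60): {2.73, 51.82} minutes.
The first occurrence is t = 2.73 minutes.
The hands form a 45-degree angle at 2.73 minutes past 11:00.

Final answer: 2.73 minutes past 11:00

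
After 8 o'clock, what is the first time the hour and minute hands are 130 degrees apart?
At t minutes past 8:00, the hour hand is at 30 x 8 + 0.5t degrees and the minute hand is at 6t degrees.
The smaller angle between them is 130 degrees when |30H - 5.5t| = 130 or |30H - 5.5t| = 230.
With H = 8, solve 30 x 8 - 5.5t = +/- target for each target:
  t = (30 x 8 - 130) / 5.5 = 20
  t = (30 x 8 + 130) / 5.5 = 67.27 (outside (0, 60))
  t = (30 x 8 - 230) / 5.5 = 1.82
  t = (30 x 8 + 230) / 5.5 = 85.45 (outside (0, 60))
Valid solutions in (0, 60): {1.82, 20} minutes.
The first occurrence is t = 1.82 minutes.
The hands form a 130-degree angle at 1.82 minutes past 8:00.

Final answer: 1.82 minutes past 8:00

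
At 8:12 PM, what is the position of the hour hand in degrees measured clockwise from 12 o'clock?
The hour hand moves 30 degrees per hour and 0.5 degrees per minute.
At 8:12: (8) x 30 + 12 x 0.5 = 240 + 6 = 246 degrees

Final answer: 246 degrees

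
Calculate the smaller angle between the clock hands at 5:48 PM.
Hour hand position: 5 x 30 + 48 x 0.5 = 174 degrees
Minute hand position: 48 x 6 = 288 degrees
Difference: |174 - 288| = 114 degrees
The angle between the hands is 114 degrees

Final answer: 114 degrees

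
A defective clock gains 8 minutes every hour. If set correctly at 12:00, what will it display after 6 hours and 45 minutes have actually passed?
For every 60 true minutes, the faulty clock advances 60 + 8 = 68 minutes.
True elapsed: 6 hours and 45 minutes = 405 minutes.
Faulty clock advances: 405 x 68/60 = 459 minutes (drift: 54 minutes ahead).
Shown time: 12:00 + 459 minutes = 7:39.

Final answer: 7:39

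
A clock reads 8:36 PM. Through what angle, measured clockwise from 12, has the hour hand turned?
The hour hand moves 30 degrees per hour and 0.5 degrees per minute.
At 8:36: (8) x 30 + 36 x 0.5 = 240 + 18 = 258 degrees

Final answer: 258 degrees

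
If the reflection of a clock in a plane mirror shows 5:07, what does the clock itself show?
Reflection across the vertical (12-6) axis maps a hand at angle A degrees to (360 - A) degrees, which sends a reading of T minutes past 12:00 to (720 - T) minutes past 12:00.
Mirror reads 5:07 = 307 minutes past 12:00.
Actual time: (720 - 307) mod 720 = 413 minutes = 6:53.

Final answer: 6:53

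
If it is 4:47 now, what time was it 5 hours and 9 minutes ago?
Starting time: 4:47 = 287 total minutes past 12:00
Subtracting: 5 hours and 9 minutes = 309 minutes
287 - 309 = -22 (negative, add 12 hours = 720) = 698 minutes
= 11 hours and 38 minutes past 12:00 = 11:38

Final answer: 11:38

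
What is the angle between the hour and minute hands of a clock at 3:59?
Hour hand position: 3 x 30 + 59 x 0.5 = 119.5 degrees
Minute hand position: 59 x 6 = 354 degrees
Difference: |119.5 - 354| = 234.5 degrees
Since 234.5 > 180, the smaller angle is 360 - 234.5 = 125.5 degrees

Final answer: 125.5 degrees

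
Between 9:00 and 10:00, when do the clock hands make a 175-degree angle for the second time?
At t minutes past 9:00, the hour hand is at 30 x 9 + 0.5t degrees and the minute hand is at 6t degrees.
The smaller angle between them is 175 degrees when |30H - 5.5t| = 175 or |30H - 5.5t| = 185.
With H = 9, solve 30 x 9 - 5.5t = +/- target for each target:
  t = (30 x 9 - 175) / 5.5 = 17.27
  t = (30 x 9 + 175) / 5.5 = 80.91 (outside (0, 60))
  t = (30 x 9 - 185) / 5.5 = 15.45
  t = (30 x 9 + 185) / 5.5 = 82.73 (outside (0, 60))
Valid solutions in (0, 60): {15.45, 17.27} minutes.
The second occurrence is t = 17.27 minutes.
The hands form a 175-degree angle at 17.27 minutes past 9:00.

Final answer: 17.27 minutes past 9:00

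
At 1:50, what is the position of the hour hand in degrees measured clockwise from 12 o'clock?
The hour hand moves 30 degrees per hour and 0.5 degrees per minute.
At 1:50: (1) x 30 + 50 x 0.5 = 30 + 25 = 55 degrees

Final answer: 55 degrees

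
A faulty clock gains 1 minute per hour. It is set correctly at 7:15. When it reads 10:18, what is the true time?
For every 60 true minutes, the faulty clock advances 61 minutes, so 1 faulty-clock minute corresponds to 60/61 true minutes.
From 7:15 to 10:18 on the faulty dial is 183 minutes.
True elapsed: 183 x 60/61 = 180 minutes = 3 hours.
True time: 7:15 + 3 hours = 10:15.

Final answer: 10:15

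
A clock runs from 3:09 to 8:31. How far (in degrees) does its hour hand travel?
The hour hand moves 0.5 degrees per minute.
Time elapsed: 8:31 - 3:09 = 322 minutes
Angular displacement: 322 x 0.5 = 161 degrees

Final answer: 161 degrees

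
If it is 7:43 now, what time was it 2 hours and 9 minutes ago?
Starting time: 7:43 = 463 total minutes past 12:00
Subtracting: 2 hours and 9 minutes = 129 minutes
463 - 129 = 334 minutes
= 5 hours and 34 minutes past 12:00 = 5:34

Final answer: 5:34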